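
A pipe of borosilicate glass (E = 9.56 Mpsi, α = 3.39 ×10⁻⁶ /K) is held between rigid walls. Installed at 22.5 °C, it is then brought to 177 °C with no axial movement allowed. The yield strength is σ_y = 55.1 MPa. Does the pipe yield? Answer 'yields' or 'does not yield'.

does not yield

E = 9.56 Mpsi = 65.91 GPa.
ΔT = 154.5 K. Constrained thermal stress σ = E·α·ΔT = 65.91×10³ MPa × 3.39×10⁻⁶ × 154.5 = 34.5 MPa (compressive).
Compare to σ_y = 55.1 MPa: σ < σ_y, so it does not yield.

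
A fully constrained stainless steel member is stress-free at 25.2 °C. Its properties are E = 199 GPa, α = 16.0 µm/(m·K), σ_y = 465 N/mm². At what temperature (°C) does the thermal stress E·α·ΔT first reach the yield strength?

σ_y = 465 N/mm² = 465.0 MPa.
E·α·ΔT = 465.0 MPa ⇒ ΔT = 465.0 / (199.0×10³ × 16.0×10⁻⁶) = 146.0 K.
T = 25.2 + 146.0 = 171.2 °C.

171 °C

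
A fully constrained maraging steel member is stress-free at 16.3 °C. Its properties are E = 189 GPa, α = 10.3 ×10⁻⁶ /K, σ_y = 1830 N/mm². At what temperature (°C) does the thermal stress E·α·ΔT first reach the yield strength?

956 °C

σ_y = 1830 N/mm² = 1830 MPa.
E·α·ΔT = 1830 MPa ⇒ ΔT = 1830 / (189.0×10³ × 10.3×10⁻⁶) = 940.1 K.
T = 16.3 + 940.1 = 956.4 °C.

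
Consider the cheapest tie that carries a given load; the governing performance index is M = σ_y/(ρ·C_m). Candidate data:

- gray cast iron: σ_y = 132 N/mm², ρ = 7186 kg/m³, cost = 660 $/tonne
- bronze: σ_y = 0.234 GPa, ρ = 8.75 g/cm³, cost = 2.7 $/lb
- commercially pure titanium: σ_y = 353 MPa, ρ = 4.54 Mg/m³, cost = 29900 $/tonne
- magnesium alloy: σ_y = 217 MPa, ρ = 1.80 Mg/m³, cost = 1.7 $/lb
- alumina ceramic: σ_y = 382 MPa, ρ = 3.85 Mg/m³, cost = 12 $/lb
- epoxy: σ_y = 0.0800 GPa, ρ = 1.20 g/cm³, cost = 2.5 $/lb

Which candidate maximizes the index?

Normalizing units and computing the index:
  gray cast iron: σ_y = 132.0 MPa, ρ = 7186 kg/m³, cost = 0.6600 $/kg
  bronze: σ_y = 234.0 MPa, ρ = 8750 kg/m³, cost = 5.952 $/kg
  commercially pure titanium: σ_y = 353.0 MPa, ρ = 4540 kg/m³, cost = 29.90 $/kg
  magnesium alloy: σ_y = 217.0 MPa, ρ = 1800 kg/m³, cost = 3.748 $/kg
  alumina ceramic: σ_y = 382.0 MPa, ρ = 3850 kg/m³, cost = 26.46 $/kg
  epoxy: σ_y = 80.00 MPa, ρ = 1200 kg/m³, cost = 5.511 $/kg
  magnesium alloy: M = 32.2 kN·m per $
  gray cast iron: M = 27.8 kN·m per $
  epoxy: M = 12.1 kN·m per $
  bronze: M = 4.49 kN·m per $
  alumina ceramic: M = 3.75 kN·m per $
  commercially pure titanium: M = 2.60 kN·m per $
Highest index: magnesium alloy.

magnesium alloy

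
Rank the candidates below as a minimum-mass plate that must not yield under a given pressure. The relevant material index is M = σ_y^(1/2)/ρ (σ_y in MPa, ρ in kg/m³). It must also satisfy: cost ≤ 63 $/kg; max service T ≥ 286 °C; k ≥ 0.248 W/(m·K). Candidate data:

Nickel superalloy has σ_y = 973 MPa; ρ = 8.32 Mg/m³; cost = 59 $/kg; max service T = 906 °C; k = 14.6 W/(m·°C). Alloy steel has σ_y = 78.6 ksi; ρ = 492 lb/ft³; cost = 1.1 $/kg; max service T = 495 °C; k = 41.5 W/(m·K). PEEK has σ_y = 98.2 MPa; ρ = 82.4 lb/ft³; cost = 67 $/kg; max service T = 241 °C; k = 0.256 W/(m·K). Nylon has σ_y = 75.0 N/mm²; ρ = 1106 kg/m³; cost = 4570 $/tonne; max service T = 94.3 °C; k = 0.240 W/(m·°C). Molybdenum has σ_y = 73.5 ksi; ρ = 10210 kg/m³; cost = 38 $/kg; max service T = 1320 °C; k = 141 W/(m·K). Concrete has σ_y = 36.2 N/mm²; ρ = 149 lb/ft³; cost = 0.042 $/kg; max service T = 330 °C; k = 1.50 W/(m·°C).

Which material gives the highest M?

Screen on constraints: cost ≤ 63 $/kg; max service T ≥ 286 °C; k ≥ 0.248 W/(m·K). Survivors: nickel superalloy, alloy steel, molybdenum, concrete.
In SI units:
  nickel superalloy: σ_y = 973.0 MPa, ρ = 8320 kg/m³
  alloy steel: σ_y = 541.9 MPa, ρ = 7881 kg/m³
  molybdenum: σ_y = 506.8 MPa, ρ = 10210 kg/m³
  concrete: σ_y = 36.20 MPa, ρ = 2387 kg/m³
  nickel superalloy: M = 3.75×10⁻³
  alloy steel: M = 2.95×10⁻³
  concrete: M = 2.52×10⁻³
  molybdenum: M = 2.20×10⁻³
Highest index: nickel superalloy.

nickel superalloy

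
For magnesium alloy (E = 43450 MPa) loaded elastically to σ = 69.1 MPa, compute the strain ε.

E = 43450 MPa = 43.45 GPa = 43450 MPa.
ε = σ/E = 69.1 / 43450 = 1.59×10⁻³.

1.59×10⁻³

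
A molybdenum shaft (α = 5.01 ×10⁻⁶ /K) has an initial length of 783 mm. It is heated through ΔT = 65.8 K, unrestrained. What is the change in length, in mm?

0.258 mm

ΔL = α·L₀·ΔT = 5.01×10⁻⁶ × 783 mm × 65.80 K = 0.258 mm.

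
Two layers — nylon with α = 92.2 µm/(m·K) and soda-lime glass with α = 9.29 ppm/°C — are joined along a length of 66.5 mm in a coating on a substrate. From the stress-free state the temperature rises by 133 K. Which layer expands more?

nylon

α(nylon) = 92.2×10⁻⁶/K vs α(soda-lime glass) = 9.29×10⁻⁶/K.
Higher α expands more for the same ΔT: nylon.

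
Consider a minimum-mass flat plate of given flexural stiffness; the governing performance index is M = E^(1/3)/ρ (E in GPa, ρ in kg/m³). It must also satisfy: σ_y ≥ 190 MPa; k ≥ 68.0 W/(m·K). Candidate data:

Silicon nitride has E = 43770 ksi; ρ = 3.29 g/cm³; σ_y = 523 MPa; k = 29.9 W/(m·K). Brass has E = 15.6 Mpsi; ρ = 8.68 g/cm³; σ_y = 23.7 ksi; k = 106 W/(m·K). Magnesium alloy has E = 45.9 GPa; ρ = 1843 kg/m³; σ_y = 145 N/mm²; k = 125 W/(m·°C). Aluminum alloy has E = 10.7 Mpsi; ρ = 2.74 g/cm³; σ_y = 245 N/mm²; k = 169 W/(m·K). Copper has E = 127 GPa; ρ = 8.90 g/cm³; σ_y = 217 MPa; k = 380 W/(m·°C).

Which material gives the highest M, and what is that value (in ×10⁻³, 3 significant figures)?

Screen on constraints: σ_y ≥ 190 MPa; k ≥ 68.0 W/(m·K). Survivors: aluminum alloy, copper.
Putting every candidate on a common basis:
  aluminum alloy: E = 73.77 GPa, ρ = 2740 kg/m³
  copper: E = 127.0 GPa, ρ = 8900 kg/m³
  aluminum alloy: M = 1.53×10⁻³
  copper: M = 0.565×10⁻³
Aluminum alloy ranks first.

aluminum alloy, M = 1.53×10⁻³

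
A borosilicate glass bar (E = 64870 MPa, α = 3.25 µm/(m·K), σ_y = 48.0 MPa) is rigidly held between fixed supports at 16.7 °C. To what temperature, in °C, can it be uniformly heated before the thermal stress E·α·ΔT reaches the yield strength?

244 °C

E = 64870 MPa = 64.87 GPa.
E·α·ΔT = 48.00 MPa ⇒ ΔT = 48.00 / (64.87×10³ × 3.25×10⁻⁶) = 227.7 K.
T = 16.7 + 227.7 = 244.4 °C.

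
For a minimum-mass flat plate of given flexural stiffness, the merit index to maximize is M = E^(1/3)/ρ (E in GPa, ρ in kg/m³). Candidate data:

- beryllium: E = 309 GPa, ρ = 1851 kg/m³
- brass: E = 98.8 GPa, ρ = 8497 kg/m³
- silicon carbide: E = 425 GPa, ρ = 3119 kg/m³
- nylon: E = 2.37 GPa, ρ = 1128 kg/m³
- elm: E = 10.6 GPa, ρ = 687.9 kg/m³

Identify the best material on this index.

beryllium

Evaluate M for each candidate:
  beryllium: M = 3.65×10⁻³
  elm: M = 3.19×10⁻³
  silicon carbide: M = 2.41×10⁻³
  nylon: M = 1.18×10⁻³
  brass: M = 0.544×10⁻³
The maximum is for beryllium.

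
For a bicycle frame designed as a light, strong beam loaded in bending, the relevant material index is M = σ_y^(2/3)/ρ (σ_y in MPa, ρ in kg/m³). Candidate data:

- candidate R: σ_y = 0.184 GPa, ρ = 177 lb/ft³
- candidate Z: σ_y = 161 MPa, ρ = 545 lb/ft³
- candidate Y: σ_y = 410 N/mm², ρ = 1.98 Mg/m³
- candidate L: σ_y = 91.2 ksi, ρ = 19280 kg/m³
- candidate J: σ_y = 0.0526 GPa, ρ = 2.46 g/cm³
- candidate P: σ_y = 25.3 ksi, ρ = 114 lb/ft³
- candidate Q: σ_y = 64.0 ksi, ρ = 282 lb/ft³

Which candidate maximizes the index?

Normalizing units and computing the index:
  candidate R: σ_y = 184.0 MPa, ρ = 2835 kg/m³
  candidate Z: σ_y = 161.0 MPa, ρ = 8730 kg/m³
  candidate Y: σ_y = 410.0 MPa, ρ = 1980 kg/m³
  candidate L: σ_y = 628.8 MPa, ρ = 19280 kg/m³
  candidate J: σ_y = 52.60 MPa, ρ = 2460 kg/m³
  candidate P: σ_y = 174.4 MPa, ρ = 1826 kg/m³
  candidate Q: σ_y = 441.3 MPa, ρ = 4517 kg/m³
  candidate Y: M = 27.9×10⁻³
  candidate P: M = 17.1×10⁻³
  candidate Q: M = 12.8×10⁻³
  candidate R: M = 11.4×10⁻³
  candidate J: M = 5.71×10⁻³
  candidate L: M = 3.81×10⁻³
  candidate Z: M = 3.39×10⁻³
Candidate Y has the largest M.

candidate Y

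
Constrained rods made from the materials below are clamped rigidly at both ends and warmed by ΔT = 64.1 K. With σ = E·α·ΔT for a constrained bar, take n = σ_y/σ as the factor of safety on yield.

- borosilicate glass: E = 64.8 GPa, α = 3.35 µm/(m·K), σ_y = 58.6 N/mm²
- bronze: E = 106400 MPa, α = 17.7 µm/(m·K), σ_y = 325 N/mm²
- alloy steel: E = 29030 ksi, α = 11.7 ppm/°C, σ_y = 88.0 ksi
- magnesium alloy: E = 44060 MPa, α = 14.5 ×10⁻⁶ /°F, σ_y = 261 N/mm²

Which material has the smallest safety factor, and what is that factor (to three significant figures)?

Converting E to GPa, α to ×10⁻⁶/K, σ_y to MPa, then σ and n for each:
  borosilicate glass: E = 64.80, α = 3.35, σ_y = 58.60 → σ = 13.9 MPa, n = 4.21
  bronze: E = 106.4, α = 17.7, σ_y = 325.0 → σ = 121 MPa, n = 2.69
  alloy steel: E = 200.2, α = 11.7, σ_y = 606.7 → σ = 150 MPa, n = 4.04
  magnesium alloy: E = 44.06, α = 26.1, σ_y = 261.0 → σ = 73.7 MPa, n = 3.54
The minimum is bronze at n = 2.69.

bronze, n = 2.69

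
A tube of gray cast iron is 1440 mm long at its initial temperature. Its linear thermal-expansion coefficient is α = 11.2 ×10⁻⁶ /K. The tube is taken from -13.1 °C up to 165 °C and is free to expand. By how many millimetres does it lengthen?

ΔT = 165 − (-13.1) = 178.1 K.
ΔL = α·L₀·ΔT = 11.2×10⁻⁶ × 1440 mm × 178.1 K = 2.87 mm.

2.87 mm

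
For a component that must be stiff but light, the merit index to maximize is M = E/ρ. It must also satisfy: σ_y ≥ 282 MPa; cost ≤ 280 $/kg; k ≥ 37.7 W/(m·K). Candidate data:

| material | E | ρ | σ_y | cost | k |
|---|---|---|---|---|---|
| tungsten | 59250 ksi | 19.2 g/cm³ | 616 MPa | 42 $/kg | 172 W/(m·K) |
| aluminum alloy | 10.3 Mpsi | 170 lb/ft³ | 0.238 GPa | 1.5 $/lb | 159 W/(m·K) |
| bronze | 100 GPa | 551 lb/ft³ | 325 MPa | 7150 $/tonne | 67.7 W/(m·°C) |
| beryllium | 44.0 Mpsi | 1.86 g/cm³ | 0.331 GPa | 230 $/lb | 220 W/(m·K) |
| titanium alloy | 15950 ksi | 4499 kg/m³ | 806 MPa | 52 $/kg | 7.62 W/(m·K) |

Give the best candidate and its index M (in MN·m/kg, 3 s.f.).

Screen on constraints: σ_y ≥ 282 MPa; cost ≤ 280 $/kg; k ≥ 37.7 W/(m·K). Survivors: tungsten, bronze.
Convert each candidate to consistent units, then evaluate M:
  tungsten: E = 408.5 GPa, ρ = 19200 kg/m³
  bronze: E = 100.0 GPa, ρ = 8826 kg/m³
  tungsten: M = 21.3 MN·m/kg
  bronze: M = 11.3 MN·m/kg
The maximum is for tungsten.

tungsten, M = 21.3 MN·m/kg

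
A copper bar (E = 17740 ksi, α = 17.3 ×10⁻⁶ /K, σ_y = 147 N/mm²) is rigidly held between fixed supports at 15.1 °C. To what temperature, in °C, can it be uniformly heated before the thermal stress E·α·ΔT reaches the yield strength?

E = 17740 ksi = 122.3 GPa.
σ_y = 147 N/mm² = 147.0 MPa.
E·α·ΔT = 147.0 MPa ⇒ ΔT = 147.0 / (122.3×10³ × 17.3×10⁻⁶) = 69.47 K.
T = 15.1 + 69.47 = 84.57 °C.

84.6 °C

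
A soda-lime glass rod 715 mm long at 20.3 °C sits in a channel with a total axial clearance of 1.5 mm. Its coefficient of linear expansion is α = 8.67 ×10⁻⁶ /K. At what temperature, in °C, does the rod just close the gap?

262 °C

α·L₀·ΔT = 1.5 mm ⇒ ΔT = 1.5 / (8.67×10⁻⁶ × 715.0) = 242.0 K.
T = 20.3 + 242.0 = 262.3 °C.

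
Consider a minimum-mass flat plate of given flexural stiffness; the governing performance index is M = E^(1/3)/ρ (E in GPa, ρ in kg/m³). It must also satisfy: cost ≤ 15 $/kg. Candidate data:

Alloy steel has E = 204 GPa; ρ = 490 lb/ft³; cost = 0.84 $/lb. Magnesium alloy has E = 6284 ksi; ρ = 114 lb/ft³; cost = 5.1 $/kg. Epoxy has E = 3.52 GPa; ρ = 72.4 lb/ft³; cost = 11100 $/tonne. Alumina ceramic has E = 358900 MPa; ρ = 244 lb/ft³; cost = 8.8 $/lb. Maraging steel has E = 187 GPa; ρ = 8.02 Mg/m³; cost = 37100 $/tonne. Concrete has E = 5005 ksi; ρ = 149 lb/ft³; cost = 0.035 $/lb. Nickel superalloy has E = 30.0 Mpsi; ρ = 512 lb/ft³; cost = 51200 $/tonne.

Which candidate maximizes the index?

Screen on constraints: cost ≤ 15 $/kg. Survivors: alloy steel, magnesium alloy, epoxy, concrete.
Convert each candidate to consistent units, then evaluate M:
  alloy steel: E = 204.0 GPa, ρ = 7849 kg/m³
  magnesium alloy: E = 43.33 GPa, ρ = 1826 kg/m³
  epoxy: E = 3.520 GPa, ρ = 1160 kg/m³
  concrete: E = 34.51 GPa, ρ = 2387 kg/m³
  magnesium alloy: M = 1.92×10⁻³
  concrete: M = 1.36×10⁻³
  epoxy: M = 1.31×10⁻³
  alloy steel: M = 0.750×10⁻³
Magnesium alloy has the largest M.

magnesium alloy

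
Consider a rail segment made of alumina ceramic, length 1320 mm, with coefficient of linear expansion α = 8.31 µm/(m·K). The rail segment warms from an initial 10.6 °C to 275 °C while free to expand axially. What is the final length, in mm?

1322.9 mm

ΔT = 275 − 10.6 = 264.4 K.
ΔL = α·L₀·ΔT = 8.31×10⁻⁶ × 1320 mm × 264.4 K = 2.90 mm.
L = L₀ + ΔL = 1320 + 2.90 = 1322.9 mm.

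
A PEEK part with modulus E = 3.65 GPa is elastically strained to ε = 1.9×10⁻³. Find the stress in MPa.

σ = E·ε = 3650 MPa × 1.9×10⁻³ = 6.93 MPa.

6.93 MPa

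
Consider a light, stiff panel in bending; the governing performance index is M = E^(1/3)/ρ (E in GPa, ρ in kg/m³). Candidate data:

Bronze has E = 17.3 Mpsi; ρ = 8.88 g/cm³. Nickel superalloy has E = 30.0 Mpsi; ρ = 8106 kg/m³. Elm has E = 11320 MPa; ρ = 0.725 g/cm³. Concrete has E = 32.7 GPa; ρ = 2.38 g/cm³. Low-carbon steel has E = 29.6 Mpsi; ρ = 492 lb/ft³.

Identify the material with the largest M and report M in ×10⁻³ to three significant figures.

Putting every candidate on a common basis:
  bronze: E = 119.3 GPa, ρ = 8880 kg/m³
  nickel superalloy: E = 206.8 GPa, ρ = 8106 kg/m³
  elm: E = 11.32 GPa, ρ = 725.0 kg/m³
  concrete: E = 32.70 GPa, ρ = 2380 kg/m³
  low-carbon steel: E = 204.1 GPa, ρ = 7881 kg/m³
  elm: M = 3.10×10⁻³
  concrete: M = 1.34×10⁻³
  low-carbon steel: M = 0.747×10⁻³
  nickel superalloy: M = 0.730×10⁻³
  bronze: M = 0.554×10⁻³
Highest index: elm.

elm, M = 3.10×10⁻³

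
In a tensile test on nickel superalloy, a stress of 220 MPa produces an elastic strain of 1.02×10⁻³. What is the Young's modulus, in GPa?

216 GPa

E = σ/ε = 220 MPa / 1.02×10⁻³ = 215700 MPa = 216 GPa.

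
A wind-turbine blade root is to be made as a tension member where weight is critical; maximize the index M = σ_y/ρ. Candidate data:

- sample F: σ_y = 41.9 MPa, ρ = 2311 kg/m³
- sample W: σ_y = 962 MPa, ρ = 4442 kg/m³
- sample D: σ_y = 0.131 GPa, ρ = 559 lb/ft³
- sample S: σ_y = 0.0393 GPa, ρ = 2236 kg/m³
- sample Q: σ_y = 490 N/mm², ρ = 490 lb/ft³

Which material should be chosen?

After converting to SI:
  sample F: σ_y = 41.90 MPa, ρ = 2311 kg/m³
  sample W: σ_y = 962.0 MPa, ρ = 4442 kg/m³
  sample D: σ_y = 131.0 MPa, ρ = 8954 kg/m³
  sample S: σ_y = 39.30 MPa, ρ = 2236 kg/m³
  sample Q: σ_y = 490.0 MPa, ρ = 7849 kg/m³
  sample W: M = 217 kN·m/kg
  sample Q: M = 62.4 kN·m/kg
  sample F: M = 18.1 kN·m/kg
  sample S: M = 17.6 kN·m/kg
  sample D: M = 14.6 kN·m/kg
The maximum is for sample W.

sample W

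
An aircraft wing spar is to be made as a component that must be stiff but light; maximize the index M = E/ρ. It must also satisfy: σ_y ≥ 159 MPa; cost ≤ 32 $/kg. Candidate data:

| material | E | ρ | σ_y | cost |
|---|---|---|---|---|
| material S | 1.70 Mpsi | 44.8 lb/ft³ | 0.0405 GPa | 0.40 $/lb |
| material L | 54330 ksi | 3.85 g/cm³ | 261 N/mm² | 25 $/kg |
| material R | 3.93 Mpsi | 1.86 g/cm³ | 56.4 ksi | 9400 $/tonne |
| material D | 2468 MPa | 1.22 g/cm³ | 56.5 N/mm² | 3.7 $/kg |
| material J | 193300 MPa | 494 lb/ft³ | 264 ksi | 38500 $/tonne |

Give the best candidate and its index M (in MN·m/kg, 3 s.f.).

Screen on constraints: σ_y ≥ 159 MPa; cost ≤ 32 $/kg. Survivors: material L, material R.
Convert each candidate to consistent units, then evaluate M:
  material L: E = 374.6 GPa, ρ = 3850 kg/m³
  material R: E = 27.10 GPa, ρ = 1860 kg/m³
  material L: M = 97.3 MN·m/kg
  material R: M = 14.6 MN·m/kg
The maximum is for material L.

material L, M = 97.3 MN·m/kg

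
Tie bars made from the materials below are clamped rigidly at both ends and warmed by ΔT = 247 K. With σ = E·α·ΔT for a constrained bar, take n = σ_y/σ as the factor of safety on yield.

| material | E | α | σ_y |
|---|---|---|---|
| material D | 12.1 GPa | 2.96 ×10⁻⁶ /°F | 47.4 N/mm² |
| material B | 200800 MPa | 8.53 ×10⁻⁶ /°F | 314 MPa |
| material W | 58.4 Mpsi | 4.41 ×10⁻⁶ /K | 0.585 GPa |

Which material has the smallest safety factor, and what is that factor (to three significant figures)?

Per material, after unit conversion:
  material D: E = 12.10, α = 5.33, σ_y = 47.40 → σ = 15.9 MPa, n = 2.98
  material B: E = 200.8, α = 15.4, σ_y = 314.0 → σ = 762 MPa, n = 0.412
  material W: E = 402.7, α = 4.41, σ_y = 585.0 → σ = 439 MPa, n = 1.33
Material B has the lowest safety factor, n = 0.412.

material B, n = 0.412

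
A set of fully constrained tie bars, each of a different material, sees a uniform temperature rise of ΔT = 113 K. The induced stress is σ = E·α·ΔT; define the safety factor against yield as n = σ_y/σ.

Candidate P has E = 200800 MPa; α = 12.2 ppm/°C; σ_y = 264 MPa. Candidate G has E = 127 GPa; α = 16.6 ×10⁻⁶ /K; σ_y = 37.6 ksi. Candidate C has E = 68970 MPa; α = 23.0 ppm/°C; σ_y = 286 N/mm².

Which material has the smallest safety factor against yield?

Converting E to GPa, α to ×10⁻⁶/K, σ_y to MPa, then σ and n for each:
  candidate P: E = 200.8, α = 12.2, σ_y = 264.0 → σ = 277 MPa, n = 0.954
  candidate G: E = 127.0, α = 16.6, σ_y = 259.2 → σ = 238 MPa, n = 1.09
  candidate C: E = 68.97, α = 23.0, σ_y = 286.0 → σ = 179 MPa, n = 1.60
Smallest n: candidate P with n = 0.954.

candidate P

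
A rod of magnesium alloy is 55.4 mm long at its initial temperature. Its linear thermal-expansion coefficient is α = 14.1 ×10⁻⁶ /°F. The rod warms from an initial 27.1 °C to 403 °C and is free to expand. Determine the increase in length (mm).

Convert α: 14.1×10⁻⁶/°F × (9/5) = 25.4×10⁻⁶/K.
ΔT = 403 − 27.1 = 375.9 K.
ΔL = α·L₀·ΔT = 25.4×10⁻⁶ × 55.4 mm × 375.9 K = 0.529 mm.

0.529 mm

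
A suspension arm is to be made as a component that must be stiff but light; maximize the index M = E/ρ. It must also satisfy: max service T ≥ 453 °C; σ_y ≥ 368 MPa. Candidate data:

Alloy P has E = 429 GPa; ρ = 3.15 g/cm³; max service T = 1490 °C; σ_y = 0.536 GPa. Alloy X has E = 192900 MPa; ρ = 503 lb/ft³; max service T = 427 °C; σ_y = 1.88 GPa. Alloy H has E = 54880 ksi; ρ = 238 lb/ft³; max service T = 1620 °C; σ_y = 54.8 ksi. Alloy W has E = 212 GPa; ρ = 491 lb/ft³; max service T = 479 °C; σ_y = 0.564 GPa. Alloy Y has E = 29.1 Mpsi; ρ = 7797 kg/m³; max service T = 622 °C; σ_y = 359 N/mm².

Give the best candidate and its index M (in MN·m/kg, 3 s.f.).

Screen on constraints: max service T ≥ 453 °C; σ_y ≥ 368 MPa. Survivors: alloy P, alloy H, alloy W.
Convert each candidate to consistent units, then evaluate M:
  alloy P: E = 429.0 GPa, ρ = 3150 kg/m³
  alloy H: E = 378.4 GPa, ρ = 3812 kg/m³
  alloy W: E = 212.0 GPa, ρ = 7865 kg/m³
  alloy P: M = 136 MN·m/kg
  alloy H: M = 99.3 MN·m/kg
  alloy W: M = 27.0 MN·m/kg
Highest index: alloy P.

alloy P, M = 136 MN·m/kg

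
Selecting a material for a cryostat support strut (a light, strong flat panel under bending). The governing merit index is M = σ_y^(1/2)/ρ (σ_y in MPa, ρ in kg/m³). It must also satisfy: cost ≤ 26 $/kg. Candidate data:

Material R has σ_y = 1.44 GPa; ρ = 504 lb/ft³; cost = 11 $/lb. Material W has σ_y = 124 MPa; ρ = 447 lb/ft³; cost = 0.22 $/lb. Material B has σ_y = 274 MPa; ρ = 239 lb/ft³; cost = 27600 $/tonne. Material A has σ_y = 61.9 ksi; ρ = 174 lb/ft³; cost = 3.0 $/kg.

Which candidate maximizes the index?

material A

Screen on constraints: cost ≤ 26 $/kg. Survivors: material R, material W, material A.
Putting every candidate on a common basis:
  material R: σ_y = 1440 MPa, ρ = 8073 kg/m³
  material W: σ_y = 124.0 MPa, ρ = 7160 kg/m³
  material A: σ_y = 426.8 MPa, ρ = 2787 kg/m³
  material A: M = 7.41×10⁻³
  material R: M = 4.70×10⁻³
  material W: M = 1.56×10⁻³
Material A has the largest M.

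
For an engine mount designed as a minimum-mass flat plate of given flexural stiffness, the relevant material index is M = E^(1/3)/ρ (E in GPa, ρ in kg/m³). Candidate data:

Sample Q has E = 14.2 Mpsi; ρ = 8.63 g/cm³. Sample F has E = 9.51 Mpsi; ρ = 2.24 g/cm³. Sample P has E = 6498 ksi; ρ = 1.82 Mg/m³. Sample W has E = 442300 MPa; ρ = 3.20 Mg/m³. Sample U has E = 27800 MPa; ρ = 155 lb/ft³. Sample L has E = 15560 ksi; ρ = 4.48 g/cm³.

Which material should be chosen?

sample W

In SI units:
  sample Q: E = 97.91 GPa, ρ = 8630 kg/m³
  sample F: E = 65.57 GPa, ρ = 2240 kg/m³
  sample P: E = 44.80 GPa, ρ = 1820 kg/m³
  sample W: E = 442.3 GPa, ρ = 3200 kg/m³
  sample U: E = 27.80 GPa, ρ = 2483 kg/m³
  sample L: E = 107.3 GPa, ρ = 4480 kg/m³
  sample W: M = 2.38×10⁻³
  sample P: M = 1.95×10⁻³
  sample F: M = 1.80×10⁻³
  sample U: M = 1.22×10⁻³
  sample L: M = 1.06×10⁻³
  sample Q: M = 0.534×10⁻³
The maximum is for sample W.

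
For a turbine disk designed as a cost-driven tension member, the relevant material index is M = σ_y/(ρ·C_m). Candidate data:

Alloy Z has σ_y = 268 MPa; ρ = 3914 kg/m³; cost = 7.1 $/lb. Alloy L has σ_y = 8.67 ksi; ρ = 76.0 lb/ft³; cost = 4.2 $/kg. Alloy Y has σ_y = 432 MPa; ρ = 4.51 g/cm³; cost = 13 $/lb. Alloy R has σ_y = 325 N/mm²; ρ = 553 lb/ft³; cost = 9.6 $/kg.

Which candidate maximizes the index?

In SI units:
  alloy Z: σ_y = 268.0 MPa, ρ = 3914 kg/m³, cost = 15.65 $/kg
  alloy L: σ_y = 59.78 MPa, ρ = 1217 kg/m³, cost = 4.200 $/kg
  alloy Y: σ_y = 432.0 MPa, ρ = 4510 kg/m³, cost = 28.66 $/kg
  alloy R: σ_y = 325.0 MPa, ρ = 8858 kg/m³, cost = 9.600 $/kg
  alloy L: M = 11.7 kN·m per $
  alloy Z: M = 4.37 kN·m per $
  alloy R: M = 3.82 kN·m per $
  alloy Y: M = 3.34 kN·m per $
Alloy L has the largest M.

alloy L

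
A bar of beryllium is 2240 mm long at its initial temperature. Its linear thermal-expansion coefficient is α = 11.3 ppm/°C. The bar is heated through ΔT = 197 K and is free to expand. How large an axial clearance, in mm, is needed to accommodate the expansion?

4.99 mm

ΔL = α·L₀·ΔT = 11.3×10⁻⁶ × 2240 mm × 197.0 K = 4.99 mm.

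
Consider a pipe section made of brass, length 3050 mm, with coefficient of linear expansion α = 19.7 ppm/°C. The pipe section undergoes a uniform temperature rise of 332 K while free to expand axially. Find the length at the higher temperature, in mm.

3069.9 mm

ΔL = α·L₀·ΔT = 19.7×10⁻⁶ × 3050 mm × 332.0 K = 19.9 mm.
L = L₀ + ΔL = 3050 + 19.9 = 3069.9 mm.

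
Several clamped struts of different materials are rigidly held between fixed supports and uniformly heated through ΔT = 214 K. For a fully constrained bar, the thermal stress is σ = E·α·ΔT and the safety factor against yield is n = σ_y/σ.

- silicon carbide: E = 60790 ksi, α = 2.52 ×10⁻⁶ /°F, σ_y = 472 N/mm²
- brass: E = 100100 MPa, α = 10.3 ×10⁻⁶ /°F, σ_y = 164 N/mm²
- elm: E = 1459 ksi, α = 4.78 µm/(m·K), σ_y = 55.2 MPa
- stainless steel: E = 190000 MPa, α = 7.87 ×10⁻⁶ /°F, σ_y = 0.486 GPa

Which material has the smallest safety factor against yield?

brass

Converting E to GPa, α to ×10⁻⁶/K, σ_y to MPa, then σ and n for each:
  silicon carbide: E = 419.1, α = 4.54, σ_y = 472.0 → σ = 407 MPa, n = 1.16
  brass: E = 100.1, α = 18.5, σ_y = 164.0 → σ = 397 MPa, n = 0.413
  elm: E = 10.06, α = 4.78, σ_y = 55.20 → σ = 10.3 MPa, n = 5.36
  stainless steel: E = 190.0, α = 14.2, σ_y = 486.0 → σ = 576 MPa, n = 0.844
Smallest n: brass with n = 0.413.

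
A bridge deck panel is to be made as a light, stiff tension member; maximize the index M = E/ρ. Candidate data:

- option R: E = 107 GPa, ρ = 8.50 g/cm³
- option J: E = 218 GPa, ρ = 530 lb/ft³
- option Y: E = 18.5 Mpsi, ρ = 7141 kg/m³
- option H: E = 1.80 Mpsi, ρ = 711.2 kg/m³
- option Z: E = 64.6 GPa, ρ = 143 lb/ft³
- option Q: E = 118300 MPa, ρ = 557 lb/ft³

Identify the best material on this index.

option Z

Normalizing units and computing the index:
  option R: E = 107.0 GPa, ρ = 8500 kg/m³
  option J: E = 218.0 GPa, ρ = 8490 kg/m³
  option Y: E = 127.6 GPa, ρ = 7141 kg/m³
  option H: E = 12.41 GPa, ρ = 711.2 kg/m³
  option Z: E = 64.60 GPa, ρ = 2291 kg/m³
  option Q: E = 118.3 GPa, ρ = 8922 kg/m³
  option Z: M = 28.2 MN·m/kg
  option J: M = 25.7 MN·m/kg
  option Y: M = 17.9 MN·m/kg
  option H: M = 17.5 MN·m/kg
  option Q: M = 13.3 MN·m/kg
  option R: M = 12.6 MN·m/kg
Option Z ranks first.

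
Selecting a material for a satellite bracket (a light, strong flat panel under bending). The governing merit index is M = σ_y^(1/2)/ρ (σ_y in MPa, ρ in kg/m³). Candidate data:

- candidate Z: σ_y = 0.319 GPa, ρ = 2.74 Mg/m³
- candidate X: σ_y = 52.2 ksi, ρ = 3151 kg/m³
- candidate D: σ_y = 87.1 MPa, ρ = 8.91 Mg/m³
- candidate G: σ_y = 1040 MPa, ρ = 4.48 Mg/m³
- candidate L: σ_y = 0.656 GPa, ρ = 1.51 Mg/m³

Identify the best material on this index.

candidate L

After converting to SI:
  candidate Z: σ_y = 319.0 MPa, ρ = 2740 kg/m³
  candidate X: σ_y = 359.9 MPa, ρ = 3151 kg/m³
  candidate D: σ_y = 87.10 MPa, ρ = 8910 kg/m³
  candidate G: σ_y = 1040 MPa, ρ = 4480 kg/m³
  candidate L: σ_y = 656.0 MPa, ρ = 1510 kg/m³
  candidate L: M = 17.0×10⁻³
  candidate G: M = 7.20×10⁻³
  candidate Z: M = 6.52×10⁻³
  candidate X: M = 6.02×10⁻³
  candidate D: M = 1.05×10⁻³
Candidate L has the largest M.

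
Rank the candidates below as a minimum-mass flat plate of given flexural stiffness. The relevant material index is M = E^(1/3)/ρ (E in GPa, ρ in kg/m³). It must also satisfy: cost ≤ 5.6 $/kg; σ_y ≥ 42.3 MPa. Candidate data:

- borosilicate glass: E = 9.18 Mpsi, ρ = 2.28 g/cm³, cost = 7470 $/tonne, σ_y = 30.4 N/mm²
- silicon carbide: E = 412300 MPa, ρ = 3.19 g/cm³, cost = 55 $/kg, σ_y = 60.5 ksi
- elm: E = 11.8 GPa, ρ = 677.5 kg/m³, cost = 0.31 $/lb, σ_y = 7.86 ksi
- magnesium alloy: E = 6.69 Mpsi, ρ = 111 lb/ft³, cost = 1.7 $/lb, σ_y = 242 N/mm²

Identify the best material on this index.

Screen on constraints: cost ≤ 5.6 $/kg; σ_y ≥ 42.3 MPa. Survivors: elm, magnesium alloy.
Convert each candidate to consistent units, then evaluate M:
  elm: E = 11.80 GPa, ρ = 677.5 kg/m³
  magnesium alloy: E = 46.13 GPa, ρ = 1778 kg/m³
  elm: M = 3.36×10⁻³
  magnesium alloy: M = 2.02×10⁻³
The maximum is for elm.

elm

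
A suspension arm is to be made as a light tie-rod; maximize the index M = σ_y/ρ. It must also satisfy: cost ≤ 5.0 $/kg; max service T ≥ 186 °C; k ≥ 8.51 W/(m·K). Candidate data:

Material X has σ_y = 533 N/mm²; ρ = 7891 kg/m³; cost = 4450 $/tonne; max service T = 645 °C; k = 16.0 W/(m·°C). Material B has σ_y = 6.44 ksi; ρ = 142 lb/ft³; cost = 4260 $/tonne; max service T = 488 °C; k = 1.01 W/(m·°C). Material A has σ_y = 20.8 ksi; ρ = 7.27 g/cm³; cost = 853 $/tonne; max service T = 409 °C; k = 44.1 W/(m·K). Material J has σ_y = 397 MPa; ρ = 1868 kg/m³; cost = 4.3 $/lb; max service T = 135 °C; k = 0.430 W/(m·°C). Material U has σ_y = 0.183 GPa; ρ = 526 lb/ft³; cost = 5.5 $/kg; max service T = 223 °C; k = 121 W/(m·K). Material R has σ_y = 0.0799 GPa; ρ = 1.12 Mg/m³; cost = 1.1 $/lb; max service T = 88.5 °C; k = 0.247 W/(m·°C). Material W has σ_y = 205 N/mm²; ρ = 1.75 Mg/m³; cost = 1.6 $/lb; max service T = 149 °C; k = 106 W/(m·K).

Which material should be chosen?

Screen on constraints: cost ≤ 5.0 $/kg; max service T ≥ 186 °C; k ≥ 8.51 W/(m·K). Survivors: material X, material A.
After converting to SI:
  material X: σ_y = 533.0 MPa, ρ = 7891 kg/m³
  material A: σ_y = 143.4 MPa, ρ = 7270 kg/m³
  material X: M = 67.5 kN·m/kg
  material A: M = 19.7 kN·m/kg
Material X ranks first.

material X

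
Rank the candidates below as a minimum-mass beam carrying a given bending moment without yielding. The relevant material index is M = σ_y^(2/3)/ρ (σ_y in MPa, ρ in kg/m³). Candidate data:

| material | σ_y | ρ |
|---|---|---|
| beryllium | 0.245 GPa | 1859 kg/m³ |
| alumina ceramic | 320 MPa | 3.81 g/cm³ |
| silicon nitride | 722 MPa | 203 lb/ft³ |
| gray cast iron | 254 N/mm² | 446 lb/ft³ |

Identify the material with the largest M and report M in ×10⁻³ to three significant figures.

Putting every candidate on a common basis:
  beryllium: σ_y = 245.0 MPa, ρ = 1859 kg/m³
  alumina ceramic: σ_y = 320.0 MPa, ρ = 3810 kg/m³
  silicon nitride: σ_y = 722.0 MPa, ρ = 3252 kg/m³
  gray cast iron: σ_y = 254.0 MPa, ρ = 7144 kg/m³
  silicon nitride: M = 24.7×10⁻³
  beryllium: M = 21.1×10⁻³
  alumina ceramic: M = 12.3×10⁻³
  gray cast iron: M = 5.61×10⁻³
Silicon nitride has the largest M.

silicon nitride, M = 24.7×10⁻³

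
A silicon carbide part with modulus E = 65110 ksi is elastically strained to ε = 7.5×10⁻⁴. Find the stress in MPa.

E = 65110 ksi = 448.9 GPa.
σ = E·ε = 448900 MPa × 7.5×10⁻⁴ = 337 MPa.

337 MPa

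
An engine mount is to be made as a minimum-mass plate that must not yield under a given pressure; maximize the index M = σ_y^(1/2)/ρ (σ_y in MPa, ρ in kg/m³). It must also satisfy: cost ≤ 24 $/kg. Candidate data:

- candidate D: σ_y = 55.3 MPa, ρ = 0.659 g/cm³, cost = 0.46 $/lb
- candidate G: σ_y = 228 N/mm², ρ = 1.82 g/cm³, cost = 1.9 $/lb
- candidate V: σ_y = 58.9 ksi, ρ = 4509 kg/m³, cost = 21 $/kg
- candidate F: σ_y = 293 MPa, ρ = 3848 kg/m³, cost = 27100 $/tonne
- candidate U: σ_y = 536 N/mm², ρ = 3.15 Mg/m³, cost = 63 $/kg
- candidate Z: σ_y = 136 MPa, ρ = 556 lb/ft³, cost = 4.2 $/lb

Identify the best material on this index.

Screen on constraints: cost ≤ 24 $/kg. Survivors: candidate D, candidate G, candidate V, candidate Z.
In SI units:
  candidate D: σ_y = 55.30 MPa, ρ = 659.0 kg/m³
  candidate G: σ_y = 228.0 MPa, ρ = 1820 kg/m³
  candidate V: σ_y = 406.1 MPa, ρ = 4509 kg/m³
  candidate Z: σ_y = 136.0 MPa, ρ = 8906 kg/m³
  candidate D: M = 11.3×10⁻³
  candidate G: M = 8.30×10⁻³
  candidate V: M = 4.47×10⁻³
  candidate Z: M = 1.31×10⁻³
Highest index: candidate D.

candidate D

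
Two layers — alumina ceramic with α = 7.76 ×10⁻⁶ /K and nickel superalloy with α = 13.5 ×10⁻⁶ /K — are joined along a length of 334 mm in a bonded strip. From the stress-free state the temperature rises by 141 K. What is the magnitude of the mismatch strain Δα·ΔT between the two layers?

8.09×10⁻⁴

Δα = |7.76 − 13.5|×10⁻⁶/K = 5.74×10⁻⁶/K.
Mismatch strain = Δα·ΔT = 5.74×10⁻⁶ × 141.0 = 8.09×10⁻⁴.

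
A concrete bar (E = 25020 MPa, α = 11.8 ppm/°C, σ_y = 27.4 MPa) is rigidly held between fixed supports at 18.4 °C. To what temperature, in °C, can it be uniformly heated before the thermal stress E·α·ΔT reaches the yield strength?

111 °C

E = 25020 MPa = 25.02 GPa.
E·α·ΔT = 27.40 MPa ⇒ ΔT = 27.40 / (25.02×10³ × 11.8×10⁻⁶) = 92.81 K.
T = 18.4 + 92.81 = 111.2 °C.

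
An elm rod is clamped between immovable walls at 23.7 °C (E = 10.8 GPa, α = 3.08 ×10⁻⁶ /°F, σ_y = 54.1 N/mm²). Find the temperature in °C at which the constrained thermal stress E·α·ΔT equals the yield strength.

α = 3.08×10⁻⁶/°F × 9/5 = 5.54×10⁻⁶/K.
σ_y = 54.1 N/mm² = 54.10 MPa.
E·α·ΔT = 54.10 MPa ⇒ ΔT = 54.10 / (10.80×10³ × 5.54×10⁻⁶) = 903.5 K.
T = 23.7 + 903.5 = 927.2 °C.

927 °C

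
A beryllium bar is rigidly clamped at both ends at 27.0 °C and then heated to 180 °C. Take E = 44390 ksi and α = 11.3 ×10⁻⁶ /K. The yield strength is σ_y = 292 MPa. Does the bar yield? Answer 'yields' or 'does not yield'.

E = 44390 ksi = 306.1 GPa.
ΔT = 153.0 K. Constrained thermal stress σ = E·α·ΔT = 306.1×10³ MPa × 11.3×10⁻⁶ × 153.0 = 529 MPa (compressive).
Compare to σ_y = 292 MPa: σ ≥ σ_y, so it yields.

yields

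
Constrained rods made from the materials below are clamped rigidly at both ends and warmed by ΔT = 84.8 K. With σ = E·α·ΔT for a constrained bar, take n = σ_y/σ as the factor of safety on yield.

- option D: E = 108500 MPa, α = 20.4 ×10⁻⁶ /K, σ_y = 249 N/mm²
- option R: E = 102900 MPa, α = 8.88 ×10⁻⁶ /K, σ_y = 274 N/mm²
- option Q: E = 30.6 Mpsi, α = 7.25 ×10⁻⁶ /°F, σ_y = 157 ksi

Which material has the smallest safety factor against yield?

option D

In consistent units (E in GPa, α in ×10⁻⁶/K, σ_y in MPa):
  option D: E = 108.5, α = 20.4, σ_y = 249.0 → σ = 188 MPa, n = 1.33
  option R: E = 102.9, α = 8.88, σ_y = 274.0 → σ = 77.5 MPa, n = 3.54
  option Q: E = 211.0, α = 13.0, σ_y = 1082 → σ = 233 MPa, n = 4.64
The minimum is option D at n = 1.33.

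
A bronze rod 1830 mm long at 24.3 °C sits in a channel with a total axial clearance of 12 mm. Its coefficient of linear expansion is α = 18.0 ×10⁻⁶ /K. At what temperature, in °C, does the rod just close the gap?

α·L₀·ΔT = 12.0 mm ⇒ ΔT = 12.0 / (18.0×10⁻⁶ × 1830.0) = 364.3 K.
T = 24.3 + 364.3 = 388.6 °C.

389 °C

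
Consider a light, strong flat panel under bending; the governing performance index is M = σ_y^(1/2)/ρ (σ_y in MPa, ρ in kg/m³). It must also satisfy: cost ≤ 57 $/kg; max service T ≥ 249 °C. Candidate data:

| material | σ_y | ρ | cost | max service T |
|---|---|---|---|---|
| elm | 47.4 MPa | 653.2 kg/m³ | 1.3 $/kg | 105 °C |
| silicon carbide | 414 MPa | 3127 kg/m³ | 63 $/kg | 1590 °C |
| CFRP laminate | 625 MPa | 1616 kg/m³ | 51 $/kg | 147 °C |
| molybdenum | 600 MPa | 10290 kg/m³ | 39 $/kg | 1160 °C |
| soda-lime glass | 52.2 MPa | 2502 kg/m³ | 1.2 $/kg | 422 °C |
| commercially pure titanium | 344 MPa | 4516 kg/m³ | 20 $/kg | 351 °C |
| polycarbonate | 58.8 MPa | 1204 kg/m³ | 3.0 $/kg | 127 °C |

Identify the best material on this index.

Screen on constraints: cost ≤ 57 $/kg; max service T ≥ 249 °C. Survivors: molybdenum, soda-lime glass, commercially pure titanium.
Computing M directly (units already consistent):
  commercially pure titanium: M = 4.11×10⁻³
  soda-lime glass: M = 2.89×10⁻³
  molybdenum: M = 2.38×10⁻³
The maximum is for commercially pure titanium.

commercially pure titanium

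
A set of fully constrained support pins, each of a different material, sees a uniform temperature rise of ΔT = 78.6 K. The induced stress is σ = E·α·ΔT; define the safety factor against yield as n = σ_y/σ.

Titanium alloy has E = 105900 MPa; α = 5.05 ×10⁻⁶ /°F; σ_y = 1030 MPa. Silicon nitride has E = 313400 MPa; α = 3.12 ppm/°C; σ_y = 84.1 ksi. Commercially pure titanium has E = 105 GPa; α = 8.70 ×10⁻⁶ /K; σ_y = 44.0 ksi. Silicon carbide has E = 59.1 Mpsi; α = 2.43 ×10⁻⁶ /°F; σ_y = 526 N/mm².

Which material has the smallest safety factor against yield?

Per material, after unit conversion:
  titanium alloy: E = 105.9, α = 9.09, σ_y = 1030 → σ = 75.7 MPa, n = 13.6
  silicon nitride: E = 313.4, α = 3.12, σ_y = 579.8 → σ = 76.9 MPa, n = 7.54
  commercially pure titanium: E = 105.0, α = 8.70, σ_y = 303.4 → σ = 71.8 MPa, n = 4.23
  silicon carbide: E = 407.5, α = 4.37, σ_y = 526.0 → σ = 140 MPa, n = 3.75
The minimum is silicon carbide at n = 3.75.

silicon carbide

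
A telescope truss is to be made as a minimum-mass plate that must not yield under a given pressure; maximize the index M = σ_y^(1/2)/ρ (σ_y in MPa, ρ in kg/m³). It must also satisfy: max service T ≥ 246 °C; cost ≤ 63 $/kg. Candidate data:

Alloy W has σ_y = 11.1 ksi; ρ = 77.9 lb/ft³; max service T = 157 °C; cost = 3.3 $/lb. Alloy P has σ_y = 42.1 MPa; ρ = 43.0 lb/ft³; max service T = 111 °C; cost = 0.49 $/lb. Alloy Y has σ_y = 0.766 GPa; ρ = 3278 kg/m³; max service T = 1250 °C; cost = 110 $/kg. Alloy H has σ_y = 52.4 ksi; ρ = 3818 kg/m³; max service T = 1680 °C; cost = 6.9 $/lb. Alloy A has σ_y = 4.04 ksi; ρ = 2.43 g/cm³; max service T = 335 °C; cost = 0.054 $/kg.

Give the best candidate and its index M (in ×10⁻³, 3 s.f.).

alloy H, M = 4.98×10⁻³

Screen on constraints: max service T ≥ 246 °C; cost ≤ 63 $/kg. Survivors: alloy H, alloy A.
In SI units:
  alloy H: σ_y = 361.3 MPa, ρ = 3818 kg/m³
  alloy A: σ_y = 27.85 MPa, ρ = 2430 kg/m³
  alloy H: M = 4.98×10⁻³
  alloy A: M = 2.17×10⁻³
Alloy H has the largest M.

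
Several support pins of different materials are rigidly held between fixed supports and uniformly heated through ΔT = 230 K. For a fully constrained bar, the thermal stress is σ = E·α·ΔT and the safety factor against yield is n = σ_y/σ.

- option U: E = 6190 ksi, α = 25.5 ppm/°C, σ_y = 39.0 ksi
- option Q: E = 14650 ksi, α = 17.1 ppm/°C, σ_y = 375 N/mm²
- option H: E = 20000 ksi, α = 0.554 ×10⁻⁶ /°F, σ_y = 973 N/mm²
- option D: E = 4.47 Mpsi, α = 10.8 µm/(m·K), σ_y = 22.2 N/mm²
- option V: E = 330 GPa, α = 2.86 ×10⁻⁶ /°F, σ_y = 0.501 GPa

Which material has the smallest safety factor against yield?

Per material, after unit conversion:
  option U: E = 42.68, α = 25.5, σ_y = 268.9 → σ = 250 MPa, n = 1.07
  option Q: E = 101.0, α = 17.1, σ_y = 375.0 → σ = 397 MPa, n = 0.944
  option H: E = 137.9, α = 0.997, σ_y = 973.0 → σ = 31.6 MPa, n = 30.8
  option D: E = 30.82, α = 10.8, σ_y = 22.20 → σ = 76.6 MPa, n = 0.290
  option V: E = 330.0, α = 5.15, σ_y = 501.0 → σ = 391 MPa, n = 1.28
Smallest n: option D with n = 0.290.

option D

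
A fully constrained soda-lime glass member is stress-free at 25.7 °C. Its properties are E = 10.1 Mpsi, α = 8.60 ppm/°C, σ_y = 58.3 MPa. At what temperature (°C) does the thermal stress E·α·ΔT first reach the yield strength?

E = 10.1 Mpsi = 69.64 GPa.
E·α·ΔT = 58.30 MPa ⇒ ΔT = 58.30 / (69.64×10³ × 8.60×10⁻⁶) = 97.35 K.
T = 25.7 + 97.35 = 123.0 °C.

123 °C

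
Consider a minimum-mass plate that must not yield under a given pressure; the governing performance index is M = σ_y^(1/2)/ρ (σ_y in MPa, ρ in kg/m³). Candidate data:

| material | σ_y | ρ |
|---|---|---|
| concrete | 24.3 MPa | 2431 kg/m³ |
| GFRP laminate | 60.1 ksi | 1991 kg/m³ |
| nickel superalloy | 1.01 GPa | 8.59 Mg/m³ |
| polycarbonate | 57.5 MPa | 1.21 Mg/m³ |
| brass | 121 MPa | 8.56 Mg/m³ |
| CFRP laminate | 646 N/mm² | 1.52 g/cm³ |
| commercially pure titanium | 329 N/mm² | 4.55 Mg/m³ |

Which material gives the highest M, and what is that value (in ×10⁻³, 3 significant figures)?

CFRP laminate, M = 16.7×10⁻³

Putting every candidate on a common basis:
  concrete: σ_y = 24.30 MPa, ρ = 2431 kg/m³
  GFRP laminate: σ_y = 414.4 MPa, ρ = 1991 kg/m³
  nickel superalloy: σ_y = 1010 MPa, ρ = 8590 kg/m³
  polycarbonate: σ_y = 57.50 MPa, ρ = 1210 kg/m³
  brass: σ_y = 121.0 MPa, ρ = 8560 kg/m³
  CFRP laminate: σ_y = 646.0 MPa, ρ = 1520 kg/m³
  commercially pure titanium: σ_y = 329.0 MPa, ρ = 4550 kg/m³
  CFRP laminate: M = 16.7×10⁻³
  GFRP laminate: M = 10.2×10⁻³
  polycarbonate: M = 6.27×10⁻³
  commercially pure titanium: M = 3.99×10⁻³
  nickel superalloy: M = 3.70×10⁻³
  concrete: M = 2.03×10⁻³
  brass: M = 1.29×10⁻³
Highest index: CFRP laminate.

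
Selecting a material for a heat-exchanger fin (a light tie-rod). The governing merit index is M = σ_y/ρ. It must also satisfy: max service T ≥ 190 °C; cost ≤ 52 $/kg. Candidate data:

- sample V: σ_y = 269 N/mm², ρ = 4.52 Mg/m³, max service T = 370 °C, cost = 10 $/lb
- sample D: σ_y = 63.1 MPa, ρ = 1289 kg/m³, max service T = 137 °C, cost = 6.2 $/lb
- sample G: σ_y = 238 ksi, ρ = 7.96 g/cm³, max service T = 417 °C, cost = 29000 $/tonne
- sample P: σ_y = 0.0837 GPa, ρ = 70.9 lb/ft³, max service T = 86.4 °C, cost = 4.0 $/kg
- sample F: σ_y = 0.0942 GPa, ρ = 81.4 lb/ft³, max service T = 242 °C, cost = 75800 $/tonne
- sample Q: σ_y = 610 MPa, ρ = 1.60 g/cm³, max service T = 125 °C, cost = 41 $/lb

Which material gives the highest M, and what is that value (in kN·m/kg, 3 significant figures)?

sample G, M = 206 kN·m/kg

Screen on constraints: max service T ≥ 190 °C; cost ≤ 52 $/kg. Survivors: sample V, sample G.
Normalizing units and computing the index:
  sample V: σ_y = 269.0 MPa, ρ = 4520 kg/m³
  sample G: σ_y = 1641 MPa, ρ = 7960 kg/m³
  sample G: M = 206 kN·m/kg
  sample V: M = 59.5 kN·m/kg
The maximum is for sample G.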